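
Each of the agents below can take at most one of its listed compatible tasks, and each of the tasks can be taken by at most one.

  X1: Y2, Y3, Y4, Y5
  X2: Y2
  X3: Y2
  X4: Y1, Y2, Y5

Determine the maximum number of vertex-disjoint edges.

3

Unit-capacity flow: source→left, listed edges, right→sink; max matching = max flow.
Augmenting path X1→Y2 (+1); matched 1.
Augmenting path X4→Y1 (+1); matched 2.
Augmenting path X2→Y2→X1→Y3 (+1); matched 3.
No augmenting path remains; maximum matching = 3.
König certificate: {X1, X4, Y2} is a vertex cover of size 3 (every listed pair touches it), so no matching can be larger.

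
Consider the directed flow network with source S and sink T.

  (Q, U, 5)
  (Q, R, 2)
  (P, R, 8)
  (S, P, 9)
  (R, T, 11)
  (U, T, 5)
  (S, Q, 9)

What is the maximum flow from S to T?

Augment S→P→R→T: bottleneck 8, flow now 8.
Augment S→Q→R→T: bottleneck 2, flow now 10.
Augment S→Q→U→T: bottleneck 5, flow now 15.
No augmenting path remains; maximum flow = 15.
In the residual graph, reachable from S: {S, P, Q}.
Min-cut edges: P→R (8), Q→R (2), Q→U (5); capacity 8 + 2 + 5 = 15.
This cut is saturated, so no flow can exceed 15.

15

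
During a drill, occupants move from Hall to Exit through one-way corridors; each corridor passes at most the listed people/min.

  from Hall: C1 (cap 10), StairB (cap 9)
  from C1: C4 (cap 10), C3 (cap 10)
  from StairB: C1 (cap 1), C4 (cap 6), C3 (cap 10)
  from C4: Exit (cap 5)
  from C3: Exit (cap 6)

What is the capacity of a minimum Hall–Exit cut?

Augment Hall→C1→C4→Exit: bottleneck 5, flow now 5.
Augment Hall→C1→C3→Exit: bottleneck 5, flow now 10.
Augment Hall→StairB→C3→Exit: bottleneck 1, flow now 11.
No augmenting path remains; maximum flow = 11.
By max-flow min-cut, the minimum cut capacity equals the max flow.
In the residual graph, reachable from Hall: {Hall, C1, StairB, C4, C3}.
Min-cut edges: C4→Exit (5), C3→Exit (6); capacity 5 + 6 = 11.

11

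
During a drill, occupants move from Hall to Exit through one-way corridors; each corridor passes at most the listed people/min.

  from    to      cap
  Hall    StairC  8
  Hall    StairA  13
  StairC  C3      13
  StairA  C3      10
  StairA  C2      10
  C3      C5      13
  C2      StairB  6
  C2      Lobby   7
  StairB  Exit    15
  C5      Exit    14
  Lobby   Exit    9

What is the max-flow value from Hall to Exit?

Augment Hall→StairC→C3→C5→Exit: bottleneck 8, flow now 8.
Augment Hall→StairA→C3→C5→Exit: bottleneck 5, flow now 13.
Augment Hall→StairA→C2→StairB→Exit: bottleneck 6, flow now 19.
Augment Hall→StairA→C2→Lobby→Exit: bottleneck 2, flow now 21.
No augmenting path remains; maximum flow = 21.
In the residual graph, reachable from Hall: {Hall}.
Min-cut edges: Hall→StairC (8), Hall→StairA (13); capacity 8 + 13 = 21.
This cut is saturated, so no flow can exceed 21.

21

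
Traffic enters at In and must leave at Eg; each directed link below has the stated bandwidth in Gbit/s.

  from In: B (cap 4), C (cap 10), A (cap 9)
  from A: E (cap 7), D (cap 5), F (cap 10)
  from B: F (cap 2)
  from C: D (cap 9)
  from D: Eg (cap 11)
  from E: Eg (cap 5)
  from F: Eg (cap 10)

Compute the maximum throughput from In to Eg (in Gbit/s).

Augment In→A→D→Eg: bottleneck 5, flow now 5.
Augment In→A→E→Eg: bottleneck 4, flow now 9.
Augment In→B→F→Eg: bottleneck 2, flow now 11.
Augment In→C→D→Eg: bottleneck 6, flow now 17.
Augment In→C→D→A→E→Eg: bottleneck 1, flow now 18. (uses reverse residual edge)
Augment In→C→D→A→F→Eg: bottleneck 2, flow now 20. (uses reverse residual edge)
No augmenting path remains; maximum flow = 20.
In the residual graph, reachable from In: {In, B, C}.
Min-cut edges: In→A (9), B→F (2), C→D (9); capacity 9 + 2 + 9 = 20.
This cut is saturated, so no flow can exceed 20.

20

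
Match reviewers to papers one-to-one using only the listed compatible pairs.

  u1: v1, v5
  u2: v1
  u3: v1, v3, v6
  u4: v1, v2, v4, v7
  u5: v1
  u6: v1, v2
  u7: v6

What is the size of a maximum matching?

Unit-capacity flow: source→left, listed edges, right→sink; max matching = max flow.
Augmenting path u1→v1 (+1); matched 1.
Augmenting path u3→v3 (+1); matched 2.
Augmenting path u4→v2 (+1); matched 3.
Augmenting path u7→v6 (+1); matched 4.
Augmenting path u2→v1→u1→v5 (+1); matched 5.
Augmenting path u6→v2→u4→v4 (+1); matched 6.
No augmenting path remains; maximum matching = 6.
König certificate: {u1, u3, u4, u6, u7, v1} is a vertex cover of size 6 (every listed pair touches it), so no matching can be larger.

6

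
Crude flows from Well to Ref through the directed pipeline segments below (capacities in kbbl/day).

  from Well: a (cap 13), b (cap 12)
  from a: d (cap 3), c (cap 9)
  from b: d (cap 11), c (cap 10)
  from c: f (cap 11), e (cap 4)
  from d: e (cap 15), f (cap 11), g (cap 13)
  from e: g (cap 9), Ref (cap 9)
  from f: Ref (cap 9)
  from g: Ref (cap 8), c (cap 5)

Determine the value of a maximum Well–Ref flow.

24

Augment Well→a→c→e→Ref: bottleneck 4, flow now 4.
Augment Well→a→c→f→Ref: bottleneck 5, flow now 9.
Augment Well→a→d→e→Ref: bottleneck 3, flow now 12.
Augment Well→b→c→f→Ref: bottleneck 4, flow now 16.
Augment Well→b→d→e→Ref: bottleneck 2, flow now 18.
Augment Well→b→d→g→Ref: bottleneck 6, flow now 24.
No augmenting path remains; maximum flow = 24.
In the residual graph, reachable from Well: {Well, a}.
Min-cut edges: Well→b (12), a→c (9), a→d (3); capacity 12 + 9 + 3 = 24.
This cut is saturated, so no flow can exceed 24.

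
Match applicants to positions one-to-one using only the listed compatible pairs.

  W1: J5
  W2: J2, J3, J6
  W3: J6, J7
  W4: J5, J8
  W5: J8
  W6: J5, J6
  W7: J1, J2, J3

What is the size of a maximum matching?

Unit-capacity flow: source→left, listed edges, right→sink; max matching = max flow.
Augmenting path W1→J5 (+1); matched 1.
Augmenting path W2→J2 (+1); matched 2.
Augmenting path W3→J6 (+1); matched 3.
Augmenting path W4→J8 (+1); matched 4.
Augmenting path W7→J1 (+1); matched 5.
Augmenting path W6→J6→W3→J7 (+1); matched 6.
No augmenting path remains; maximum matching = 6.
König certificate: {W2, W3, W6, W7, J5, J8} is a vertex cover of size 6 (every listed pair touches it), so no matching can be larger.

6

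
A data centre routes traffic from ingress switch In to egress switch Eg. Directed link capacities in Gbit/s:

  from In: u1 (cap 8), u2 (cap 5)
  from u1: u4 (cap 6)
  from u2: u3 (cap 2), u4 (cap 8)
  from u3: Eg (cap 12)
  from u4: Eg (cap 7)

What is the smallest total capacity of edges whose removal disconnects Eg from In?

9

Augment In→u1→u4→Eg: bottleneck 6, flow now 6.
Augment In→u2→u3→Eg: bottleneck 2, flow now 8.
Augment In→u2→u4→Eg: bottleneck 1, flow now 9.
No augmenting path remains; maximum flow = 9.
By max-flow min-cut, the minimum cut capacity equals the max flow.
In the residual graph, reachable from In: {In, u1, u2, u4}.
Min-cut edges: u2→u3 (2), u4→Eg (7); capacity 2 + 7 = 9.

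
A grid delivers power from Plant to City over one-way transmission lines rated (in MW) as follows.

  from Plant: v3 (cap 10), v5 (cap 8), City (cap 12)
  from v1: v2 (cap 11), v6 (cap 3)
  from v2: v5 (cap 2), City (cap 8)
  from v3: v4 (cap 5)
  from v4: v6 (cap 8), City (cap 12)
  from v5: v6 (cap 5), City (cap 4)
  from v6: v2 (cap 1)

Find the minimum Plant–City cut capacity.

Augment Plant→City: bottleneck 12, flow now 12.
Augment Plant→v5→City: bottleneck 4, flow now 16.
Augment Plant→v3→v4→City: bottleneck 5, flow now 21.
Augment Plant→v5→v6→v2→City: bottleneck 1, flow now 22.
No augmenting path remains; maximum flow = 22.
By max-flow min-cut, the minimum cut capacity equals the max flow.
In the residual graph, reachable from Plant: {Plant, v3, v5, v6}.
Min-cut edges: Plant→City (12), v3→v4 (5), v5→City (4), v6→v2 (1); capacity 12 + 5 + 4 + 1 = 22.

22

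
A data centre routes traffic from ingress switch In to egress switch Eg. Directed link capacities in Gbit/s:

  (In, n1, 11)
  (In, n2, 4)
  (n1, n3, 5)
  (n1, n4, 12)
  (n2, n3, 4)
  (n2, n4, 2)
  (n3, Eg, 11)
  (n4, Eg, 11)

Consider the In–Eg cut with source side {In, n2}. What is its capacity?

Edges leaving {In, n2}: In→n1 (11), n2→n3 (4), n2→n4 (2).
Cut capacity = 11 + 4 + 2 = 17.

17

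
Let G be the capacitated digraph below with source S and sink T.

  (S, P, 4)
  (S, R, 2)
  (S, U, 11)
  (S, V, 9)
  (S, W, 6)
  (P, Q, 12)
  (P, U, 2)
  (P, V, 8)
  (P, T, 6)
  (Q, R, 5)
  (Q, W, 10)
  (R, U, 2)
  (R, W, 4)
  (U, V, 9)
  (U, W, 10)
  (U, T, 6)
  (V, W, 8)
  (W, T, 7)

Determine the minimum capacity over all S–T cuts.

Augment S→P→T: bottleneck 4, flow now 4.
Augment S→U→T: bottleneck 6, flow now 10.
Augment S→W→T: bottleneck 6, flow now 16.
Augment S→R→W→T: bottleneck 1, flow now 17.
No augmenting path remains; maximum flow = 17.
By max-flow min-cut, the minimum cut capacity equals the max flow.
In the residual graph, reachable from S: {S, R, U, V, W}.
Min-cut edges: S→P (4), U→T (6), W→T (7); capacity 4 + 6 + 7 = 17.

17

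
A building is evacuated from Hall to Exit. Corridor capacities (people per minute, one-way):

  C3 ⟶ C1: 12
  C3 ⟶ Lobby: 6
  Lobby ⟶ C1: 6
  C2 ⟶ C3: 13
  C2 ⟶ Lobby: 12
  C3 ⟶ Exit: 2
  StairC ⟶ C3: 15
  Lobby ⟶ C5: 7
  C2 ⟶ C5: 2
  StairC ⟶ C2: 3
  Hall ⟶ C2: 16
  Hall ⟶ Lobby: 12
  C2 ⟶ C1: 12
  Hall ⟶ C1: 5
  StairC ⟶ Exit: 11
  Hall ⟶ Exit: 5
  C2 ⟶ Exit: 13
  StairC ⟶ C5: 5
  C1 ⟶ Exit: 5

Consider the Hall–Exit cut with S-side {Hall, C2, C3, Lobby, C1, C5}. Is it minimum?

Yes — it is a minimum cut (capacity 25).

Given cut capacity: 5 + 13 + 2 + 5 = 25.
Augment Hall→Exit: bottleneck 5, flow now 5.
Augment Hall→C2→Exit: bottleneck 13, flow now 18.
Augment Hall→C1→Exit: bottleneck 5, flow now 23.
Augment Hall→C2→C3→Exit: bottleneck 2, flow now 25.
No augmenting path remains; maximum flow = 25.
Cut capacity 25 equals the max flow, so it is a minimum cut.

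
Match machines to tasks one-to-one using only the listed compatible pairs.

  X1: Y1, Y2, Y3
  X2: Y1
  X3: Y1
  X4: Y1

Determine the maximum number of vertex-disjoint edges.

2

Unit-capacity flow: source→left, listed edges, right→sink; max matching = max flow.
Augmenting path X1→Y1 (+1); matched 1.
Augmenting path X2→Y1→X1→Y2 (+1); matched 2.
No augmenting path remains; maximum matching = 2.
König certificate: {X1, Y1} is a vertex cover of size 2 (every listed pair touches it), so no matching can be larger.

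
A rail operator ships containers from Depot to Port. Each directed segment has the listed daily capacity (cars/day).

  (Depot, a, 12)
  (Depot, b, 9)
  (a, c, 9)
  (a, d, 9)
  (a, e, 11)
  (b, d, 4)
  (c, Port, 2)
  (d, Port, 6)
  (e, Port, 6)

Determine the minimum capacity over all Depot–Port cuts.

14

Augment Depot→a→c→Port: bottleneck 2, flow now 2.
Augment Depot→a→d→Port: bottleneck 6, flow now 8.
Augment Depot→a→e→Port: bottleneck 4, flow now 12.
Augment Depot→b→d→a→e→Port: bottleneck 2, flow now 14. (uses reverse residual edge)
No augmenting path remains; maximum flow = 14.
By max-flow min-cut, the minimum cut capacity equals the max flow.
In the residual graph, reachable from Depot: {Depot, a, b, c, d, e}.
Min-cut edges: c→Port (2), d→Port (6), e→Port (6); capacity 2 + 6 + 6 = 14.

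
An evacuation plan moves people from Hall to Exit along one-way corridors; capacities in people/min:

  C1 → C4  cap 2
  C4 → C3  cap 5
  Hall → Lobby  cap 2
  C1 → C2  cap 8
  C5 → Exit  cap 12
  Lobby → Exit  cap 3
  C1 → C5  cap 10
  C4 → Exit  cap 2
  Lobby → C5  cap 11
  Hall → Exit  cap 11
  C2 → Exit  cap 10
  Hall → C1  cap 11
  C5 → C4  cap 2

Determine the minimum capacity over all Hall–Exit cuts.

Augment Hall→Exit: bottleneck 11, flow now 11.
Augment Hall→Lobby→Exit: bottleneck 2, flow now 13.
Augment Hall→C1→C4→Exit: bottleneck 2, flow now 15.
Augment Hall→C1→C5→Exit: bottleneck 9, flow now 24.
No augmenting path remains; maximum flow = 24.
By max-flow min-cut, the minimum cut capacity equals the max flow.
In the residual graph, reachable from Hall: {Hall}.
Min-cut edges: Hall→C1 (11), Hall→Lobby (2), Hall→Exit (11); capacity 11 + 2 + 11 = 24.

24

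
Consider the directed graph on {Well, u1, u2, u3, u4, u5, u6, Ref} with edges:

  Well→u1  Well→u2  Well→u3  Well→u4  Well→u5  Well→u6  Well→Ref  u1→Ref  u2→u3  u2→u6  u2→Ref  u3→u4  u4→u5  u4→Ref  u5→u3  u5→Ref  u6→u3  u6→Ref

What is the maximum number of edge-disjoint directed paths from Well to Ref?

6

Assign every edge capacity 1; by Menger, the answer equals the max flow.
Path Well→Ref (+1); total 1.
Path Well→u1→Ref (+1); total 2.
Path Well→u2→Ref (+1); total 3.
Path Well→u4→Ref (+1); total 4.
Path Well→u5→Ref (+1); total 5.
Path Well→u6→Ref (+1); total 6.
No residual Well→Ref path; max flow = 6.
Certifying cut of size 6: {Well→Ref, Well→u1, Well→u2, Well→u6, u4→Ref, u5→Ref}.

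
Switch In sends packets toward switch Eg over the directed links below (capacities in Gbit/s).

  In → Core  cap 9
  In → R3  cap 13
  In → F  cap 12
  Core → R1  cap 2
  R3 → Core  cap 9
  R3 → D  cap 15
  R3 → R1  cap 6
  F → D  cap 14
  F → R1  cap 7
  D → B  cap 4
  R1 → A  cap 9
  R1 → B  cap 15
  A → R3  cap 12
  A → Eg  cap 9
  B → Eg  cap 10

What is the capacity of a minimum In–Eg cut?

Augment In→Core→R1→A→Eg: bottleneck 2, flow now 2.
Augment In→R3→D→B→Eg: bottleneck 4, flow now 6.
Augment In→R3→R1→A→Eg: bottleneck 6, flow now 12.
Augment In→F→R1→A→Eg: bottleneck 1, flow now 13.
Augment In→F→R1→B→Eg: bottleneck 6, flow now 19.
No augmenting path remains; maximum flow = 19.
By max-flow min-cut, the minimum cut capacity equals the max flow.
In the residual graph, reachable from In: {In, Core, R3, F, D}.
Min-cut edges: Core→R1 (2), R3→R1 (6), F→R1 (7), D→B (4); capacity 2 + 6 + 7 + 4 = 19.

19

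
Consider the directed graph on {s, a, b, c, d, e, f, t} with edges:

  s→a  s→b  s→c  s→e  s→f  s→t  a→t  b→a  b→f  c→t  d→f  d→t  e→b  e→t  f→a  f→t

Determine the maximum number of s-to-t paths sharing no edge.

5

Assign every edge capacity 1; by Menger, the answer equals the max flow.
Path s→t (+1); total 1.
Path s→a→t (+1); total 2.
Path s→c→t (+1); total 3.
Path s→e→t (+1); total 4.
Path s→f→t (+1); total 5.
No residual s→t path; max flow = 5.
Certifying cut of size 5: {a→t, f→t, s→c, s→e, s→t}.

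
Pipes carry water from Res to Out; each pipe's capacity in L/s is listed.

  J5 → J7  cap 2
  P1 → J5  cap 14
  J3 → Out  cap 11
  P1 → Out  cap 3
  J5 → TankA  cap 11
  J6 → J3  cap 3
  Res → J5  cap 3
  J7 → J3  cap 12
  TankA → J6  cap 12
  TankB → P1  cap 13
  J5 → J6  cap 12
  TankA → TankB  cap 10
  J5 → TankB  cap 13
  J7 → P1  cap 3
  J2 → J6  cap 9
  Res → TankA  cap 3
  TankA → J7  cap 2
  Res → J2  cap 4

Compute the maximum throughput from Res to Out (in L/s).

9

Augment Res→J5→J7→P1→Out: bottleneck 2, flow now 2.
Augment Res→J5→TankB→P1→Out: bottleneck 1, flow now 3.
Augment Res→TankA→J7→J3→Out: bottleneck 2, flow now 5.
Augment Res→TankA→J6→J3→Out: bottleneck 1, flow now 6.
Augment Res→J2→J6→J3→Out: bottleneck 2, flow now 8.
Augment Res→J2→J6→TankA→TankB→P1→J7→J3→Out: bottleneck 1, flow now 9. (uses reverse residual edge)
No augmenting path remains; maximum flow = 9.
In the residual graph, reachable from Res: {Res, J2, J6}.
Min-cut edges: Res→J5 (3), Res→TankA (3), J6→J3 (3); capacity 3 + 3 + 3 = 9.
This cut is saturated, so no flow can exceed 9.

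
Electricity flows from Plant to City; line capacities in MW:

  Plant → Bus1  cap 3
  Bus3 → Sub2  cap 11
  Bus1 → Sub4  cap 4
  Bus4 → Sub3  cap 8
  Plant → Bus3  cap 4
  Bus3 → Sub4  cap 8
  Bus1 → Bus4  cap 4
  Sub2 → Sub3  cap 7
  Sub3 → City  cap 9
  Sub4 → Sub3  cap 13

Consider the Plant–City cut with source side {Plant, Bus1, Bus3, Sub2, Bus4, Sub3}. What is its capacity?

Edges leaving {Plant, Bus1, Bus3, Sub2, Bus4, Sub3}: Bus1→Sub4 (4), Bus3→Sub4 (8), Sub3→City (9).
Cut capacity = 4 + 8 + 9 = 21.

21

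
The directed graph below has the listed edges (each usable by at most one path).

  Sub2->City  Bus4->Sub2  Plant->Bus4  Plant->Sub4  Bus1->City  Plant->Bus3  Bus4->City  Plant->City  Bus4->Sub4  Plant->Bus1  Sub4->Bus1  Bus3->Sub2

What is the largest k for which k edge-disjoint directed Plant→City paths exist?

4

Assign every edge capacity 1; by Menger, the answer equals the max flow.
Path Plant→City (+1); total 1.
Path Plant→Bus4→City (+1); total 2.
Path Plant→Bus1→City (+1); total 3.
Path Plant→Bus3→Sub2→City (+1); total 4.
No residual Plant→City path; max flow = 4.
Certifying cut of size 4: {Bus1→City, Plant→Bus3, Plant→Bus4, Plant→City}.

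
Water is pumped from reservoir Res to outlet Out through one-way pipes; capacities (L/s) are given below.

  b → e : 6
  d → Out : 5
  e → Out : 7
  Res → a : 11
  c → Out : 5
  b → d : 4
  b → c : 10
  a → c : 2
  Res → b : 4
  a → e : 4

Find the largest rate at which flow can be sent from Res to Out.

10

Augment Res→a→c→Out: bottleneck 2, flow now 2.
Augment Res→a→e→Out: bottleneck 4, flow now 6.
Augment Res→b→c→Out: bottleneck 3, flow now 9.
Augment Res→b→d→Out: bottleneck 1, flow now 10.
No augmenting path remains; maximum flow = 10.
In the residual graph, reachable from Res: {Res, a}.
Min-cut edges: Res→b (4), a→c (2), a→e (4); capacity 4 + 2 + 4 = 10.
This cut is saturated, so no flow can exceed 10.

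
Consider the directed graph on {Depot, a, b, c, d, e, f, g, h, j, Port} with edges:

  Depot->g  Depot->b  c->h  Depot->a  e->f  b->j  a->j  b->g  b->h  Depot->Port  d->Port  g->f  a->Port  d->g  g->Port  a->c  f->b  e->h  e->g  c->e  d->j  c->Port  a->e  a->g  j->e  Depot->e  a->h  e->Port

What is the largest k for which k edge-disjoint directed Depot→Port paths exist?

4

Assign every edge capacity 1; by Menger, the answer equals the max flow.
Path Depot→Port (+1); total 1.
Path Depot→a→Port (+1); total 2.
Path Depot→e→Port (+1); total 3.
Path Depot→g→Port (+1); total 4.
No residual Depot→Port path; max flow = 4.
Certifying cut of size 4: {Depot→Port, Depot→a, e→Port, g→Port}.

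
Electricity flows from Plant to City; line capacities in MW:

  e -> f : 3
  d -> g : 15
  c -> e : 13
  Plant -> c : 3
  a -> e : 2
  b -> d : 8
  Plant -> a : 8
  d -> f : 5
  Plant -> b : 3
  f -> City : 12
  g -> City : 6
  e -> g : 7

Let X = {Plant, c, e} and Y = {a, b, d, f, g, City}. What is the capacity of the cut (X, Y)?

21

Edges leaving {Plant, c, e}: Plant→a (8), Plant→b (3), e→f (3), e→g (7).
Cut capacity = 8 + 3 + 3 + 7 = 21.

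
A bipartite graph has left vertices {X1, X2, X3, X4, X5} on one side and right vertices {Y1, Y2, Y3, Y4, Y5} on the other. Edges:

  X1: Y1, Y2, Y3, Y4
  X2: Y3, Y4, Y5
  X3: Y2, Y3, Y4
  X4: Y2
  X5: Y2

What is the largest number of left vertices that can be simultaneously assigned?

Unit-capacity flow: source→left, listed edges, right→sink; max matching = max flow.
Augmenting path X1→Y1 (+1); matched 1.
Augmenting path X2→Y3 (+1); matched 2.
Augmenting path X3→Y2 (+1); matched 3.
Augmenting path X4→Y2→X3→Y4 (+1); matched 4.
No augmenting path remains; maximum matching = 4.
König certificate: {X1, X2, X3, Y2} is a vertex cover of size 4 (every listed pair touches it), so no matching can be larger.

4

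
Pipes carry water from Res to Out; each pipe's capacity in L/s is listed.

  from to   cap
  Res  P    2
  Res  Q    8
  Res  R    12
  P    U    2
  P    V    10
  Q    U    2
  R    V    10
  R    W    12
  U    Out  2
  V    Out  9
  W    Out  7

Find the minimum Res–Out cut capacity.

Augment Res→P→U→Out: bottleneck 2, flow now 2.
Augment Res→R→V→Out: bottleneck 9, flow now 11.
Augment Res→R→W→Out: bottleneck 3, flow now 14.
Augment Res→Q→U→P→V→R→W→Out: bottleneck 2, flow now 16. (uses reverse residual edge)
No augmenting path remains; maximum flow = 16.
By max-flow min-cut, the minimum cut capacity equals the max flow.
In the residual graph, reachable from Res: {Res, Q}.
Min-cut edges: Res→P (2), Res→R (12), Q→U (2); capacity 2 + 12 + 2 = 16.

16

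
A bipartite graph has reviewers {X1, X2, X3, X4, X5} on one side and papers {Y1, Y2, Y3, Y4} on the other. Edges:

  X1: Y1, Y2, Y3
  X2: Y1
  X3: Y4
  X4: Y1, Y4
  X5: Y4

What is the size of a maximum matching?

Unit-capacity flow: source→left, listed edges, right→sink; max matching = max flow.
Augmenting path X1→Y1 (+1); matched 1.
Augmenting path X3→Y4 (+1); matched 2.
Augmenting path X2→Y1→X1→Y2 (+1); matched 3.
No augmenting path remains; maximum matching = 3.
König certificate: {X1, Y1, Y4} is a vertex cover of size 3 (every listed pair touches it), so no matching can be larger.

3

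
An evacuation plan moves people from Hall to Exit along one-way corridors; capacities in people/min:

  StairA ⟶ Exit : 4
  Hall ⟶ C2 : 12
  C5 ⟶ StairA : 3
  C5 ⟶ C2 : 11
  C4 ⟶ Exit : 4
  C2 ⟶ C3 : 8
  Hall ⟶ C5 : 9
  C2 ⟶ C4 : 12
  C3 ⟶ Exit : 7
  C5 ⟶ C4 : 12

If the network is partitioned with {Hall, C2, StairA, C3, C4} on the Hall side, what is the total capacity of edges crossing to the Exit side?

24

Edges leaving {Hall, C2, StairA, C3, C4}: Hall→C5 (9), StairA→Exit (4), C3→Exit (7), C4→Exit (4).
Cut capacity = 9 + 4 + 7 + 4 = 24.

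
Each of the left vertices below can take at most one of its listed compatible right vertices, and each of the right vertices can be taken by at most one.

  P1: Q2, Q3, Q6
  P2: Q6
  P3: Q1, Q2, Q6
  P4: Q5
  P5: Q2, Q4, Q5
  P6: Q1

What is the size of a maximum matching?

6

Unit-capacity flow: source→left, listed edges, right→sink; max matching = max flow.
Augmenting path P1→Q2 (+1); matched 1.
Augmenting path P2→Q6 (+1); matched 2.
Augmenting path P3→Q1 (+1); matched 3.
Augmenting path P4→Q5 (+1); matched 4.
Augmenting path P5→Q4 (+1); matched 5.
Augmenting path P6→Q1→P3→Q2→P1→Q3 (+1); matched 6.
No augmenting path remains; maximum matching = 6.
König certificate: {P1, P2, P3, P4, P5, P6} is a vertex cover of size 6 (every listed pair touches it), so no matching can be larger.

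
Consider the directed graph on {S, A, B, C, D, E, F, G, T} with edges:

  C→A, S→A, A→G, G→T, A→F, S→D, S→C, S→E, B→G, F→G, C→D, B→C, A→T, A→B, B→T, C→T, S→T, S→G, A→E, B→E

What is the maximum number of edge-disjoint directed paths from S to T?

Assign every edge capacity 1; by Menger, the answer equals the max flow.
Path S→T (+1); total 1.
Path S→A→T (+1); total 2.
Path S→C→T (+1); total 3.
Path S→G→T (+1); total 4.
No residual S→T path; max flow = 4.
Certifying cut of size 4: {S→A, S→C, S→G, S→T}.

4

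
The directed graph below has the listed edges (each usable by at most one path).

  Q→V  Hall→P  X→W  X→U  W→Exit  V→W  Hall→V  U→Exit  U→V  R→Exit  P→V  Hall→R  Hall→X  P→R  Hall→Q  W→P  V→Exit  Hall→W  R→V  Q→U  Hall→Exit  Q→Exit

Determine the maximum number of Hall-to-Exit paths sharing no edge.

6

Assign every edge capacity 1; by Menger, the answer equals the max flow.
Path Hall→Exit (+1); total 1.
Path Hall→Q→Exit (+1); total 2.
Path Hall→R→Exit (+1); total 3.
Path Hall→V→Exit (+1); total 4.
Path Hall→W→Exit (+1); total 5.
Path Hall→X→U→Exit (+1); total 6.
No residual Hall→Exit path; max flow = 6.
Certifying cut of size 6: {Hall→Exit, Hall→Q, Hall→X, R→Exit, V→Exit, W→Exit}.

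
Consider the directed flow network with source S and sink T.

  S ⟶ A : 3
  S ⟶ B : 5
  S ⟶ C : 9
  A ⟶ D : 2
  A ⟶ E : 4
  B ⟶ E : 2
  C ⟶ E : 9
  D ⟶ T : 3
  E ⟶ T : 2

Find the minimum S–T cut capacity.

Augment S→A→D→T: bottleneck 2, flow now 2.
Augment S→A→E→T: bottleneck 1, flow now 3.
Augment S→B→E→T: bottleneck 1, flow now 4.
No augmenting path remains; maximum flow = 4.
By max-flow min-cut, the minimum cut capacity equals the max flow.
In the residual graph, reachable from S: {S, A, B, C, E}.
Min-cut edges: A→D (2), E→T (2); capacity 2 + 2 = 4.

4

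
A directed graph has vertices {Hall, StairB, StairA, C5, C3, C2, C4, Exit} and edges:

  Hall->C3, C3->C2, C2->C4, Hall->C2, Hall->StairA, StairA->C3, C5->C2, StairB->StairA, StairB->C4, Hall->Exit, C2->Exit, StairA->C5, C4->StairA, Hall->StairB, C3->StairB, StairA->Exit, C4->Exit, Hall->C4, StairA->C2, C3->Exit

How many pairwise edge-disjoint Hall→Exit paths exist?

5

Assign every edge capacity 1; by Menger, the answer equals the max flow.
Path Hall→Exit (+1); total 1.
Path Hall→StairA→Exit (+1); total 2.
Path Hall→C3→Exit (+1); total 3.
Path Hall→C2→Exit (+1); total 4.
Path Hall→C4→Exit (+1); total 5.
No residual Hall→Exit path; max flow = 5.
Certifying cut of size 5: {C2→Exit, C3→Exit, C4→Exit, Hall→Exit, StairA→Exit}.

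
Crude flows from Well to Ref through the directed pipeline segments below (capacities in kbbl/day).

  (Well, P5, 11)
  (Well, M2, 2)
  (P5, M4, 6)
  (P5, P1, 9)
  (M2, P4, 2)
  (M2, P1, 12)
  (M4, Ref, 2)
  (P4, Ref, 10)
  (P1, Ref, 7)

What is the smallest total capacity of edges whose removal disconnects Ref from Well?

11

Augment Well→P5→M4→Ref: bottleneck 2, flow now 2.
Augment Well→P5→P1→Ref: bottleneck 7, flow now 9.
Augment Well→M2→P4→Ref: bottleneck 2, flow now 11.
No augmenting path remains; maximum flow = 11.
By max-flow min-cut, the minimum cut capacity equals the max flow.
In the residual graph, reachable from Well: {Well, P5, M4, P1}.
Min-cut edges: Well→M2 (2), M4→Ref (2), P1→Ref (7); capacity 2 + 2 + 7 = 11.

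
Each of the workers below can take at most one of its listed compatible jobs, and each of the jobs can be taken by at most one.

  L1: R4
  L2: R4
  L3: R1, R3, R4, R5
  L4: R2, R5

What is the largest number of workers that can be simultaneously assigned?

Unit-capacity flow: source→left, listed edges, right→sink; max matching = max flow.
Augmenting path L1→R4 (+1); matched 1.
Augmenting path L3→R1 (+1); matched 2.
Augmenting path L4→R2 (+1); matched 3.
No augmenting path remains; maximum matching = 3.
König certificate: {L3, L4, R4} is a vertex cover of size 3 (every listed pair touches it), so no matching can be larger.

3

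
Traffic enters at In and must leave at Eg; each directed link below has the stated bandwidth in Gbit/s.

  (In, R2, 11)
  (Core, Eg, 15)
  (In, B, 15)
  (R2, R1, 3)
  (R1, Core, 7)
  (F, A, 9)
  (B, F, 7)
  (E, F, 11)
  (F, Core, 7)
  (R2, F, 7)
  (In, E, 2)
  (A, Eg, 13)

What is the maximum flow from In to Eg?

19

Augment In→R2→F→Core→Eg: bottleneck 7, flow now 7.
Augment In→R2→R1→Core→Eg: bottleneck 3, flow now 10.
Augment In→E→F→A→Eg: bottleneck 2, flow now 12.
Augment In→B→F→A→Eg: bottleneck 7, flow now 19.
No augmenting path remains; maximum flow = 19.
In the residual graph, reachable from In: {In, R2, B}.
Min-cut edges: In→E (2), R2→F (7), R2→R1 (3), B→F (7); capacity 2 + 7 + 3 + 7 = 19.
This cut is saturated, so no flow can exceed 19.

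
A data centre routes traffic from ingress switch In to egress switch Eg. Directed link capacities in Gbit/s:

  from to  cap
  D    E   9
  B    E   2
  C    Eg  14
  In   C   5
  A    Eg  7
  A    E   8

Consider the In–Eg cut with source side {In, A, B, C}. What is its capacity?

31

Edges leaving {In, A, B, C}: A→E (8), A→Eg (7), B→E (2), C→Eg (14).
Cut capacity = 8 + 7 + 2 + 14 = 31.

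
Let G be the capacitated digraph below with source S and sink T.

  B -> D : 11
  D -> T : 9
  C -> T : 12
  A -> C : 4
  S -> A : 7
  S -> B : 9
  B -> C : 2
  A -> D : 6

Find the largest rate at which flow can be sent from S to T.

Augment S→A→C→T: bottleneck 4, flow now 4.
Augment S→A→D→T: bottleneck 3, flow now 7.
Augment S→B→C→T: bottleneck 2, flow now 9.
Augment S→B→D→T: bottleneck 6, flow now 15.
No augmenting path remains; maximum flow = 15.
In the residual graph, reachable from S: {S, A, B, D}.
Min-cut edges: A→C (4), B→C (2), D→T (9); capacity 4 + 2 + 9 = 15.
This cut is saturated, so no flow can exceed 15.

15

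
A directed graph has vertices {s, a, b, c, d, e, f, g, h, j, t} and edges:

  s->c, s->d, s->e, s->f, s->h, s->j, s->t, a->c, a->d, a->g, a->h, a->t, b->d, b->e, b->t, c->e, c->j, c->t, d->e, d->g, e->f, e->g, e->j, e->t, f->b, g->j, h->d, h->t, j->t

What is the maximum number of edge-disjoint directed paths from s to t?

6

Assign every edge capacity 1; by Menger, the answer equals the max flow.
Path s→t (+1); total 1.
Path s→c→t (+1); total 2.
Path s→e→t (+1); total 3.
Path s→h→t (+1); total 4.
Path s→j→t (+1); total 5.
Path s→f→b→t (+1); total 6.
No residual s→t path; max flow = 6.
Certifying cut of size 6: {e→t, f→b, j→t, s→c, s→h, s→t}.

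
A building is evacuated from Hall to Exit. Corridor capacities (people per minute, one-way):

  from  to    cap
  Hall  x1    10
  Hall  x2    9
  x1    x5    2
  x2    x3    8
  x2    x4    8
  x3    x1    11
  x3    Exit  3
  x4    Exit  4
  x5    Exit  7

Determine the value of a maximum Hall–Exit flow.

Augment Hall→x1→x5→Exit: bottleneck 2, flow now 2.
Augment Hall→x2→x3→Exit: bottleneck 3, flow now 5.
Augment Hall→x2→x4→Exit: bottleneck 4, flow now 9.
No augmenting path remains; maximum flow = 9.
In the residual graph, reachable from Hall: {Hall, x1, x2, x3, x4}.
Min-cut edges: x1→x5 (2), x3→Exit (3), x4→Exit (4); capacity 2 + 3 + 4 = 9.
This cut is saturated, so no flow can exceed 9.

9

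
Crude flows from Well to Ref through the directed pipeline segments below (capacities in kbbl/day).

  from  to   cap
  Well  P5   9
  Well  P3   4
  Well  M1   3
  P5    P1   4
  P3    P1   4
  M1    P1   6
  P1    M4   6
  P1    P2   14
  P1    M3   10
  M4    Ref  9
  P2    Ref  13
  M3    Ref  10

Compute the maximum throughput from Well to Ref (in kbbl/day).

Augment Well→P5→P1→M4→Ref: bottleneck 4, flow now 4.
Augment Well→P3→P1→M4→Ref: bottleneck 2, flow now 6.
Augment Well→P3→P1→P2→Ref: bottleneck 2, flow now 8.
Augment Well→M1→P1→P2→Ref: bottleneck 3, flow now 11.
No augmenting path remains; maximum flow = 11.
In the residual graph, reachable from Well: {Well, P5}.
Min-cut edges: Well→P3 (4), Well→M1 (3), P5→P1 (4); capacity 4 + 3 + 4 = 11.
This cut is saturated, so no flow can exceed 11.

11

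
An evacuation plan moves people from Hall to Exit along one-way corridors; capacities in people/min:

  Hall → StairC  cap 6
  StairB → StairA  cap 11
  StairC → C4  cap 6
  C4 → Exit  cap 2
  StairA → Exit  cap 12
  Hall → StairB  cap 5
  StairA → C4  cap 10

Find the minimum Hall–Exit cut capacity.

Augment Hall→StairB→StairA→Exit: bottleneck 5, flow now 5.
Augment Hall→StairC→C4→Exit: bottleneck 2, flow now 7.
No augmenting path remains; maximum flow = 7.
By max-flow min-cut, the minimum cut capacity equals the max flow.
In the residual graph, reachable from Hall: {Hall, StairC, C4}.
Min-cut edges: Hall→StairB (5), C4→Exit (2); capacity 5 + 2 = 7.

7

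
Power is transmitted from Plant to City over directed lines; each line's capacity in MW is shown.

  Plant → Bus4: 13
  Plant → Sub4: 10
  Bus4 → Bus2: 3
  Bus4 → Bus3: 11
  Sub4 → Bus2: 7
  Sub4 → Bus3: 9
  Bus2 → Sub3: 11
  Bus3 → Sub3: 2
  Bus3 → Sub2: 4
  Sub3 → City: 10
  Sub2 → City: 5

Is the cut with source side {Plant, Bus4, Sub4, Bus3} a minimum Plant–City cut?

Given cut capacity: 3 + 7 + 2 + 4 = 16.
Augment Plant→Bus4→Bus2→Sub3→City: bottleneck 3, flow now 3.
Augment Plant→Bus4→Bus3→Sub3→City: bottleneck 2, flow now 5.
Augment Plant→Bus4→Bus3→Sub2→City: bottleneck 4, flow now 9.
Augment Plant→Sub4→Bus2→Sub3→City: bottleneck 5, flow now 14.
No augmenting path remains; maximum flow = 14.
In the residual graph, reachable from Plant: {Plant, Bus4, Sub4, Bus2, Bus3, Sub3}.
Min-cut edges: Bus3→Sub2 (4), Sub3→City (10); capacity 4 + 10 = 14.
Cut capacity 16 exceeds the max flow 14, so it is not minimum.

No — its capacity is 16, but the minimum cut has capacity 14.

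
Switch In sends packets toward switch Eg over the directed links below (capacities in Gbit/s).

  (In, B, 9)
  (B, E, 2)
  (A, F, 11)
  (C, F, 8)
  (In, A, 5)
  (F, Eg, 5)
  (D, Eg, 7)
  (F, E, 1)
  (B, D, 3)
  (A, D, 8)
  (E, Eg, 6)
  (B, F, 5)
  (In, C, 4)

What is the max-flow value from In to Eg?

15

Augment In→A→D→Eg: bottleneck 5, flow now 5.
Augment In→B→D→Eg: bottleneck 2, flow now 7.
Augment In→B→E→Eg: bottleneck 2, flow now 9.
Augment In→B→F→Eg: bottleneck 5, flow now 14.
Augment In→C→F→E→Eg: bottleneck 1, flow now 15.
No augmenting path remains; maximum flow = 15.
In the residual graph, reachable from In: {In, A, B, C, D, F}.
Min-cut edges: B→E (2), D→Eg (7), F→E (1), F→Eg (5); capacity 2 + 7 + 1 + 5 = 15.
This cut is saturated, so no flow can exceed 15.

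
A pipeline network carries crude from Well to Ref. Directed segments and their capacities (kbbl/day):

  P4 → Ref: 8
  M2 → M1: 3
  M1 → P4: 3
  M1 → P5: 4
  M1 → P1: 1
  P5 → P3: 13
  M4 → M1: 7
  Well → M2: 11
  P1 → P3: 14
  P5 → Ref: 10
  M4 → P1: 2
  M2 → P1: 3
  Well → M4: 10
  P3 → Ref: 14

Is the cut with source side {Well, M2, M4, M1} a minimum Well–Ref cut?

Given cut capacity: 3 + 2 + 1 + 4 + 3 = 13.
Augment Well→M2→P1→P3→Ref: bottleneck 3, flow now 3.
Augment Well→M2→M1→P5→Ref: bottleneck 3, flow now 6.
Augment Well→M4→P1→P3→Ref: bottleneck 2, flow now 8.
Augment Well→M4→M1→P5→Ref: bottleneck 1, flow now 9.
Augment Well→M4→M1→P4→Ref: bottleneck 3, flow now 12.
Augment Well→M4→M1→P1→P3→Ref: bottleneck 1, flow now 13.
No augmenting path remains; maximum flow = 13.
Cut capacity 13 equals the max flow, so it is a minimum cut.

Yes — it is a minimum cut (capacity 13).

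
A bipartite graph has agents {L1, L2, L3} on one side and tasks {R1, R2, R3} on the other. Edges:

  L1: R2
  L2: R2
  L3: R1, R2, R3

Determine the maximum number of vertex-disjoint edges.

Unit-capacity flow: source→left, listed edges, right→sink; max matching = max flow.
Augmenting path L1→R2 (+1); matched 1.
Augmenting path L3→R1 (+1); matched 2.
No augmenting path remains; maximum matching = 2.
König certificate: {L3, R2} is a vertex cover of size 2 (every listed pair touches it), so no matching can be larger.

2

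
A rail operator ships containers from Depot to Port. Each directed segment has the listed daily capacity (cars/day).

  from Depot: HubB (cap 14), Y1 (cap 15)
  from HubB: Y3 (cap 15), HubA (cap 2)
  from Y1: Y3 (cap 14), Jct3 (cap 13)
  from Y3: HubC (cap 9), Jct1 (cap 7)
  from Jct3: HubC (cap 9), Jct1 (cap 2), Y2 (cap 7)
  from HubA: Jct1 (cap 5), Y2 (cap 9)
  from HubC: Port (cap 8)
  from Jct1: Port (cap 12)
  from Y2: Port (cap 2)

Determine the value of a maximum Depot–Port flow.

21

Augment Depot→HubB→Y3→HubC→Port: bottleneck 8, flow now 8.
Augment Depot→HubB→Y3→Jct1→Port: bottleneck 6, flow now 14.
Augment Depot→Y1→Y3→Jct1→Port: bottleneck 1, flow now 15.
Augment Depot→Y1→Jct3→Jct1→Port: bottleneck 2, flow now 17.
Augment Depot→Y1→Jct3→Y2→Port: bottleneck 2, flow now 19.
Augment Depot→Y1→Y3→HubB→HubA→Jct1→Port: bottleneck 2, flow now 21. (uses reverse residual edge)
No augmenting path remains; maximum flow = 21.
In the residual graph, reachable from Depot: {Depot, HubB, Y1, Y3, Jct3, HubC, Y2}.
Min-cut edges: HubB→HubA (2), Y3→Jct1 (7), Jct3→Jct1 (2), HubC→Port (8), Y2→Port (2); capacity 2 + 7 + 2 + 8 + 2 = 21.
This cut is saturated, so no flow can exceed 21.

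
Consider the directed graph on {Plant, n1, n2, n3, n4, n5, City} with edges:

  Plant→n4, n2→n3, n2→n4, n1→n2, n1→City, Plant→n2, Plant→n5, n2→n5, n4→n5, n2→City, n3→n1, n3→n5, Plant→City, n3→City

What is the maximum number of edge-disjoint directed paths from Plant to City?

2

Assign every edge capacity 1; by Menger, the answer equals the max flow.
Path Plant→City (+1); total 1.
Path Plant→n2→City (+1); total 2.
No residual Plant→City path; max flow = 2.
Certifying cut of size 2: {Plant→City, Plant→n2}.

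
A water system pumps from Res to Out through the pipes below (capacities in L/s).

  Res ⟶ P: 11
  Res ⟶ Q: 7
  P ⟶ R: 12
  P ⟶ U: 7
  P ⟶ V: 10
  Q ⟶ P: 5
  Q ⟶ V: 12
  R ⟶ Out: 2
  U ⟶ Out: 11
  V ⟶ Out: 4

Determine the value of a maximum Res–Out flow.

13

Augment Res→P→R→Out: bottleneck 2, flow now 2.
Augment Res→P→U→Out: bottleneck 7, flow now 9.
Augment Res→P→V→Out: bottleneck 2, flow now 11.
Augment Res→Q→V→Out: bottleneck 2, flow now 13.
No augmenting path remains; maximum flow = 13.
In the residual graph, reachable from Res: {Res, P, Q, R, V}.
Min-cut edges: P→U (7), R→Out (2), V→Out (4); capacity 7 + 2 + 4 = 13.
This cut is saturated, so no flow can exceed 13.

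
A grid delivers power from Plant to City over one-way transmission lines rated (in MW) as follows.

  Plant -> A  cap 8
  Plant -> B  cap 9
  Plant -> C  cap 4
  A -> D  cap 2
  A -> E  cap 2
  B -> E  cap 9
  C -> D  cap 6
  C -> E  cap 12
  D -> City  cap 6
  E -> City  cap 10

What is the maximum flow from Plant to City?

Augment Plant→A→D→City: bottleneck 2, flow now 2.
Augment Plant→A→E→City: bottleneck 2, flow now 4.
Augment Plant→B→E→City: bottleneck 8, flow now 12.
Augment Plant→C→D→City: bottleneck 4, flow now 16.
No augmenting path remains; maximum flow = 16.
In the residual graph, reachable from Plant: {Plant, A, B, E}.
Min-cut edges: Plant→C (4), A→D (2), E→City (10); capacity 4 + 2 + 10 = 16.
This cut is saturated, so no flow can exceed 16.

16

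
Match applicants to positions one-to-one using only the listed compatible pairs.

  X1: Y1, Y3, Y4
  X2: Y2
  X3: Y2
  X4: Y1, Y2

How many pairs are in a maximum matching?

3

Unit-capacity flow: source→left, listed edges, right→sink; max matching = max flow.
Augmenting path X1→Y1 (+1); matched 1.
Augmenting path X2→Y2 (+1); matched 2.
Augmenting path X4→Y1→X1→Y3 (+1); matched 3.
No augmenting path remains; maximum matching = 3.
König certificate: {X1, X4, Y2} is a vertex cover of size 3 (every listed pair touches it), so no matching can be larger.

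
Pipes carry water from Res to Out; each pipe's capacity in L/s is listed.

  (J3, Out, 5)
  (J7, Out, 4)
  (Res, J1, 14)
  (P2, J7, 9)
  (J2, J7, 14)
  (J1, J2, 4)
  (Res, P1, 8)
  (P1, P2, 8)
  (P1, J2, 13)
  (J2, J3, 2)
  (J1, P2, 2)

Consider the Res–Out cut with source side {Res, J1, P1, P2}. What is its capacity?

Edges leaving {Res, J1, P1, P2}: J1→J2 (4), P1→J2 (13), P2→J7 (9).
Cut capacity = 4 + 13 + 9 = 26.

26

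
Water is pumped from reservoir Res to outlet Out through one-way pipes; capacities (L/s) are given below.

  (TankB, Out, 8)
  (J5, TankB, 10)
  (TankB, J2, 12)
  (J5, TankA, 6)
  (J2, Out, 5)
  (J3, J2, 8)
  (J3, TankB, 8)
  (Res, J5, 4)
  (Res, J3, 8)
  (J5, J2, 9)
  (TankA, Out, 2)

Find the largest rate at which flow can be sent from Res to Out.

12

Augment Res→J5→TankB→Out: bottleneck 4, flow now 4.
Augment Res→J3→TankB→Out: bottleneck 4, flow now 8.
Augment Res→J3→J2→Out: bottleneck 4, flow now 12.
No augmenting path remains; maximum flow = 12.
In the residual graph, reachable from Res: {Res}.
Min-cut edges: Res→J5 (4), Res→J3 (8); capacity 4 + 8 = 12.
This cut is saturated, so no flow can exceed 12.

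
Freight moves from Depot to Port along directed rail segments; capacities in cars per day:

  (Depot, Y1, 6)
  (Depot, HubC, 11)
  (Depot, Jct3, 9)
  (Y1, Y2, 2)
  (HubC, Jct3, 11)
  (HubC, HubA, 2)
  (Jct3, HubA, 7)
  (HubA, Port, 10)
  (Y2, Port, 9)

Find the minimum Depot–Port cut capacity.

Augment Depot→Y1→Y2→Port: bottleneck 2, flow now 2.
Augment Depot→HubC→HubA→Port: bottleneck 2, flow now 4.
Augment Depot→Jct3→HubA→Port: bottleneck 7, flow now 11.
No augmenting path remains; maximum flow = 11.
By max-flow min-cut, the minimum cut capacity equals the max flow.
In the residual graph, reachable from Depot: {Depot, Y1, HubC, Jct3}.
Min-cut edges: Y1→Y2 (2), HubC→HubA (2), Jct3→HubA (7); capacity 2 + 2 + 7 = 11.

11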